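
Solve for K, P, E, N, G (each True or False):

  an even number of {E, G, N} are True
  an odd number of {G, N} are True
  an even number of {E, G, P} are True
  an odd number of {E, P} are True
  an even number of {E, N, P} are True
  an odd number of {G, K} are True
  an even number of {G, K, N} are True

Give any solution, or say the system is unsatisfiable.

Adding constraints 2, 3, 5 mod 2: every variable appears an even number of times on the left, so the left side is 0.
But the right sides sum to 1 (mod 2). 0 ≠ 1 — the system is inconsistent.

No satisfying assignment exists.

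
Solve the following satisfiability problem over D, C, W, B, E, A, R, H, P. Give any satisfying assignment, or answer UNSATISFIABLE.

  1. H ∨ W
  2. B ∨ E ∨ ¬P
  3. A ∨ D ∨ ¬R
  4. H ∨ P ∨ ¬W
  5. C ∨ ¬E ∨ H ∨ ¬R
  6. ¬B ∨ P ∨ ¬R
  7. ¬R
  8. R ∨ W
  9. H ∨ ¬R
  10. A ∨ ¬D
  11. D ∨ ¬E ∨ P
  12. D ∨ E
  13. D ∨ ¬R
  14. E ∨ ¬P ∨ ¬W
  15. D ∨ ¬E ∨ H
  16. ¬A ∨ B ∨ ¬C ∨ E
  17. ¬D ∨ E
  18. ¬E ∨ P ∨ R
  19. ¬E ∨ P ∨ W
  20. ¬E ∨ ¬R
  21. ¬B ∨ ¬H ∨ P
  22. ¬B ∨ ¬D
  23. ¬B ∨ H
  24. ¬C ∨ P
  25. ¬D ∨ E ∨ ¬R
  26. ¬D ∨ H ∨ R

D: False; C: False; W: True; B: True; E: True; A: False; R: False; H: True; P: True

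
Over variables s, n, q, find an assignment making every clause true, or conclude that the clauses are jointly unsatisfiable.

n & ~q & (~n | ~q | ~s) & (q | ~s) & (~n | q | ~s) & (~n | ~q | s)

s=F, n=T, q=F

Unit clause (n) forces n = True.
Unit clause (~q) forces q = False.
In (q | ~s) only ~s is left, so s = False.
Check each clause:
  (n): n holds.
  (~q): ~q holds.
  (~n | ~q | ~s): ~q holds.
  (q | ~s): ~s holds.
  (~n | q | ~s): ~s holds.
  (~n | ~q | s): ~q holds.
All clauses satisfied.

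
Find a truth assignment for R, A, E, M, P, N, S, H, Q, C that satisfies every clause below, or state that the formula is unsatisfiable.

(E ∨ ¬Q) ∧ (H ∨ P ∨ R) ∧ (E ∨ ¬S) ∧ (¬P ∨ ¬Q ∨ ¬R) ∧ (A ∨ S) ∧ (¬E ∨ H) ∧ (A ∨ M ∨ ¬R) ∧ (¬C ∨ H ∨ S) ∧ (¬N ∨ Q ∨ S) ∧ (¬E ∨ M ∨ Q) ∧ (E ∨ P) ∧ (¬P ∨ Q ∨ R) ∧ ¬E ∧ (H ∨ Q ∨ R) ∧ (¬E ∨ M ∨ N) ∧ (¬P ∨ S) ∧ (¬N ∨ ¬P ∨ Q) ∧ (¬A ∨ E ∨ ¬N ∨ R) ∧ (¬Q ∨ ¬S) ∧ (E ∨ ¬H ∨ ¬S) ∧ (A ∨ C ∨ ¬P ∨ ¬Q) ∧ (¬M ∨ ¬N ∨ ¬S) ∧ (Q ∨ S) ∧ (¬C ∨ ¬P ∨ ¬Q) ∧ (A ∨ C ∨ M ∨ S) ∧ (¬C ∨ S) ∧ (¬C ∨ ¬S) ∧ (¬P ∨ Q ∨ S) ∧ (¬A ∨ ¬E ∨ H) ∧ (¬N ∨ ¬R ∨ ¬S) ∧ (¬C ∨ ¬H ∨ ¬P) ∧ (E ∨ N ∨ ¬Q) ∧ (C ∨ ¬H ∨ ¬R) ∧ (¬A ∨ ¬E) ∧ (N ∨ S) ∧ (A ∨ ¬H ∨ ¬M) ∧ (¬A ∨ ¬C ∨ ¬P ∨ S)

Case E = True:
  Clause (¬E) is falsified — contradiction.
Case E = False:
  (E ∨ ¬Q) forces Q = False.
  (E ∨ ¬S) forces S = False.
  Clause (Q ∨ S) is falsified — contradiction.
Both cases fail, so the formula is unsatisfiable.

Unsatisfiable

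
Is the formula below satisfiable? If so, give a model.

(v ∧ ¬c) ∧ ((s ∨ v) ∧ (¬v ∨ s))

s=T, v=T, c=F

  v ∧ ¬c = True
    ¬c = True
  (s ∨ v) ∧ (¬v ∨ s) = True
    s ∨ v = True
    ¬v ∨ s = True
      ¬v = False
Both conjuncts True, so the formula holds.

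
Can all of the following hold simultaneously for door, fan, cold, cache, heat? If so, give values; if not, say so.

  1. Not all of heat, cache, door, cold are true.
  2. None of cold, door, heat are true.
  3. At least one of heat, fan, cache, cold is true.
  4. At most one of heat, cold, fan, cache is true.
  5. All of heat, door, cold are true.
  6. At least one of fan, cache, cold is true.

The formula is unsatisfiable.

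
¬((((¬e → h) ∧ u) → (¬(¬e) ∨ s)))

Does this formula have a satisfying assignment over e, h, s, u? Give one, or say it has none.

e = False; h = True; s = False; u = True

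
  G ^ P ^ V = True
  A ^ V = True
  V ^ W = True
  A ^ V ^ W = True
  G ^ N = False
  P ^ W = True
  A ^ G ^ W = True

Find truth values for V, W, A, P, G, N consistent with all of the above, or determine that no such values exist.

V = True, W = False, A = False, P = True, G = True, N = True

G ^ P ^ V = T ^ T ^ T = True ✓
A ^ V = F ^ T = True ✓
V ^ W = T ^ F = True ✓
A ^ V ^ W = F ^ T ^ F = True ✓
G ^ N = T ^ T = False ✓
P ^ W = T ^ F = True ✓
A ^ G ^ W = F ^ T ^ F = True ✓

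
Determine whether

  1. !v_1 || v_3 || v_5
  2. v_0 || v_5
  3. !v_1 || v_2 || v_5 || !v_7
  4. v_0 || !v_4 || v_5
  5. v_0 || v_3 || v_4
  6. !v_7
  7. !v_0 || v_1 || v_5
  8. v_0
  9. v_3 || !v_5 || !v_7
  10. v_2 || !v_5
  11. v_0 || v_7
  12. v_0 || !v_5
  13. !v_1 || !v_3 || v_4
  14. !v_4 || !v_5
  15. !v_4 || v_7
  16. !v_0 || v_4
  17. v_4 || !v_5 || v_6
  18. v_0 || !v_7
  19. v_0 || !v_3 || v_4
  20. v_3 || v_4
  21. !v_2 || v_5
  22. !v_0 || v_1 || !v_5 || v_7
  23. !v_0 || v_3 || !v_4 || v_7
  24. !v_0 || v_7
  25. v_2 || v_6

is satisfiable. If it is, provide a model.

The formula is unsatisfiable.

Case v_0 = True:
  (!v_7) forces v_7 = False.
  Clause (!v_0 || v_7) is falsified — contradiction.
Case v_0 = False:
  Clause (v_0) is falsified — contradiction.
Both cases fail, so the formula is unsatisfiable.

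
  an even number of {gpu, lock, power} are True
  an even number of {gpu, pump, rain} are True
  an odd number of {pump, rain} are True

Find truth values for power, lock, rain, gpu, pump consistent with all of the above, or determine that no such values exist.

power: True, lock: False, rain: True, gpu: True, pump: False

{gpu, lock, power}: 2 true → even ✓
{gpu, pump, rain}: 2 true → even ✓
{pump, rain}: 1 true → odd ✓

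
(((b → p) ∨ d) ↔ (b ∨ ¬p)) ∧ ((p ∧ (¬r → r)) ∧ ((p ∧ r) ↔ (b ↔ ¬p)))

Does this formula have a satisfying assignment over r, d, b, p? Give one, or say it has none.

The formula is unsatisfiable.

Case p = True: the formula simplifies to b ∧ ((¬r → r) ∧ (r ↔ ¬b)).
  r = True: simplifies to b ∧ ¬b.
    b = True: the conjunct ¬b is False.
    b = False: the conjunct b is False.
  r = False: the conjunct ¬r → r becomes ¬False → False = False.
Case p = False: the conjunct p is False.
Both cases fail — unsatisfiable.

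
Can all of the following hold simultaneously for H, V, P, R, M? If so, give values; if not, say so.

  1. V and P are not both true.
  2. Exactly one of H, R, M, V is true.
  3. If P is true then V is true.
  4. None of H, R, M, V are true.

UNSATISFIABLE

Case H = True:
  Constraint (4) is violated (H=T) — contradiction.
Case H = False:
  (4) forces R = False.
  (4) forces M = False.
  (2) with H=F, R=F, M=F forces V = True.
  Constraint (4) is violated (V=T) — contradiction.
Both cases fail — unsatisfiable.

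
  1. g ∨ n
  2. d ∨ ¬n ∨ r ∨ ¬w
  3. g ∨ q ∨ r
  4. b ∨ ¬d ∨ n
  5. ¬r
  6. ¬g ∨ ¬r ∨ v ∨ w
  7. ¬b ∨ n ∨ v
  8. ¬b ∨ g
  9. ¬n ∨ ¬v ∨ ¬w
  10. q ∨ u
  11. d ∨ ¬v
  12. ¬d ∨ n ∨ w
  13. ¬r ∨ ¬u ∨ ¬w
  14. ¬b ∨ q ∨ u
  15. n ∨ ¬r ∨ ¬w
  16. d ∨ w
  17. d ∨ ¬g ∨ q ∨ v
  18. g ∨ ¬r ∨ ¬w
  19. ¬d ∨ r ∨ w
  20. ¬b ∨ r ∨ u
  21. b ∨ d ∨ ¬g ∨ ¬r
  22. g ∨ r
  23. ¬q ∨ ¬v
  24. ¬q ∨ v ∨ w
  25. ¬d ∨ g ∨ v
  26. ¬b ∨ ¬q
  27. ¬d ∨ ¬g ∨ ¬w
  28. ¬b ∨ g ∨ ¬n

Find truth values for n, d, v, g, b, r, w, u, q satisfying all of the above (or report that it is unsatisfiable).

Unit clause (¬r) forces r = False.
In (g ∨ r) only g is left, so g = True.
Set n = False.
Try d = True:
  (b ∨ ¬d ∨ n) forces b = True.
  (¬b ∨ n ∨ v) forces v = True.
  (¬d ∨ n ∨ w) forces w = True.
  clause (¬d ∨ ¬g ∨ ¬w) is falsified — backtrack.
So d = False.
  then (d ∨ ¬v) forces v = False.
  then (d ∨ w) forces w = True.
  then (d ∨ ¬g ∨ q ∨ v) forces q = True.
  then (¬b ∨ ¬q) forces b = False.
Set u = True.
All clauses satisfied.

n=F, d=F, v=F, g=T, b=F, r=F, w=T, u=T, q=T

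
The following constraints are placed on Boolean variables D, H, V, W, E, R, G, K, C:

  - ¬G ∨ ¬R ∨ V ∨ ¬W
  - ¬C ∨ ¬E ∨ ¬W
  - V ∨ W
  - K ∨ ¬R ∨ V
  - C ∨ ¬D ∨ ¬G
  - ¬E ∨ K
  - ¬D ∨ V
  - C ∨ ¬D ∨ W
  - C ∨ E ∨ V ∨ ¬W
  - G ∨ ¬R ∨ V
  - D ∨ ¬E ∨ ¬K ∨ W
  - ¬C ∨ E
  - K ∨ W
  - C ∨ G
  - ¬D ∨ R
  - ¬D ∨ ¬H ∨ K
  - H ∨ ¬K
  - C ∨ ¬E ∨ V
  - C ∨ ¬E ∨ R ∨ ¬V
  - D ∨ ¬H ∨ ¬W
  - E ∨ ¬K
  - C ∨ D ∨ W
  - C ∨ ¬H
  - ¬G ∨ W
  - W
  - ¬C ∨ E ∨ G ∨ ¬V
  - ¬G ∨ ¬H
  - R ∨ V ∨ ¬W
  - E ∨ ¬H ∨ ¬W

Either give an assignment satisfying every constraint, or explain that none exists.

D: False, H: False, V: True, W: True, E: False, R: False, G: True, K: False, C: False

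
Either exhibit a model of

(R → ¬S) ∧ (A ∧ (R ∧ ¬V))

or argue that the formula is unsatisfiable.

V = False; R = True; S = False; A = True

  R → ¬S = True
    ¬S = True
  A ∧ (R ∧ ¬V) = True
    R ∧ ¬V = True
      ¬V = True
Both conjuncts True, so the formula holds.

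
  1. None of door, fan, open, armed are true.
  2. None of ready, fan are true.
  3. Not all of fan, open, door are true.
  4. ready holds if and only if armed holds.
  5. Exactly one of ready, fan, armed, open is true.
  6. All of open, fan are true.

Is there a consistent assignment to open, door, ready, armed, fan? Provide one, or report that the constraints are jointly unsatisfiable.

Unsatisfiable

Case open = True:
  Constraint (1) is violated (open=T) — contradiction.
Case open = False:
  Constraint (6) is violated (open=F) — contradiction.
Both cases fail — unsatisfiable.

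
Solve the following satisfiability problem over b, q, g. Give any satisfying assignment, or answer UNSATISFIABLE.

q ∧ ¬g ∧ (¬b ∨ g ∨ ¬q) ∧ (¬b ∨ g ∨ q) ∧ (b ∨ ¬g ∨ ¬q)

Unit clause (q) forces q = True.
Unit clause (¬g) forces g = False.
In (¬b ∨ g ∨ ¬q) only ¬b is left, so b = False.
Check each clause:
  (q): q holds.
  (¬g): ¬g holds.
  (¬b ∨ g ∨ ¬q): ¬b holds.
  (¬b ∨ g ∨ q): ¬b holds.
  (b ∨ ¬g ∨ ¬q): ¬g holds.
All clauses satisfied.

b = False, q = True, g = False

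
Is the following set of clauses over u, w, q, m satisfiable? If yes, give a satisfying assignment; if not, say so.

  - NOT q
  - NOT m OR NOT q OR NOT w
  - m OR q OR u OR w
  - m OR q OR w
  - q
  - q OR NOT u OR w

Unsatisfiable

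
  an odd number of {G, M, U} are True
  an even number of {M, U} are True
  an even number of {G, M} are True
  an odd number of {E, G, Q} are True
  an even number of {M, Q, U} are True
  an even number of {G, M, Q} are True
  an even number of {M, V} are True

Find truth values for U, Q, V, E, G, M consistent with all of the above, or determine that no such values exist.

U: True, Q: False, V: True, E: False, G: True, M: True

{G, M, U}: 3 true → odd ✓
{M, U}: 2 true → even ✓
{G, M}: 2 true → even ✓
{E, G, Q}: 1 true → odd ✓
{M, Q, U}: 2 true → even ✓
{G, M, Q}: 2 true → even ✓
{M, V}: 2 true → even ✓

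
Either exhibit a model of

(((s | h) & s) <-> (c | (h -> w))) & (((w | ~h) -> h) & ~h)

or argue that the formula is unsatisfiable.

Case h = True: the conjunct ~h is False.
Case h = False: the conjunct (w | ~h) -> h becomes (w | True) -> False = False.
Both cases fail — unsatisfiable.

The formula is unsatisfiable.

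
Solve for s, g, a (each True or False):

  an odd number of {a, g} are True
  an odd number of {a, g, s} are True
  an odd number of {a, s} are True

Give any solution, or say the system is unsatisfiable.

s: False, g: False, a: True

{a, g}: 1 true → odd ✓
{a, g, s}: 1 true → odd ✓
{a, s}: 1 true → odd ✓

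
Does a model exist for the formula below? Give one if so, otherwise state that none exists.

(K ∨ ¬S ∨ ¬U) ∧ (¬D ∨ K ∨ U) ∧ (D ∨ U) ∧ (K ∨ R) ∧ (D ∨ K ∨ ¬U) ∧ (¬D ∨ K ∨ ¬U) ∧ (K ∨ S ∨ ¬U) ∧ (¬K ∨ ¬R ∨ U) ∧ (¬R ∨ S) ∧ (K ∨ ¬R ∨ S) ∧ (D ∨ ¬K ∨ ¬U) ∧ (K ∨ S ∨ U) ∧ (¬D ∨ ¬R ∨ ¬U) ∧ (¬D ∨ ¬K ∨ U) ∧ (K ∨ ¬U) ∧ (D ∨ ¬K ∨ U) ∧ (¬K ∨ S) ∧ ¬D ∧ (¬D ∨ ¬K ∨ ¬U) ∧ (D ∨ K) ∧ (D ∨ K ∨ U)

Case D = True:
  Clause (¬D) is falsified — contradiction.
Case D = False:
  (D ∨ U) forces U = True.
  (D ∨ K ∨ ¬U) forces K = True.
  Clause (D ∨ ¬K ∨ ¬U) is falsified — contradiction.
Both cases fail, so the formula is unsatisfiable.

The formula is unsatisfiable.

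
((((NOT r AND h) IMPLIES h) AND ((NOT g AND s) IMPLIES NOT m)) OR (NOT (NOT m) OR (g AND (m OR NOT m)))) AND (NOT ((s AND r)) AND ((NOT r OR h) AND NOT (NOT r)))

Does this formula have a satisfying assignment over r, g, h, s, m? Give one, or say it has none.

r: True, g: True, h: True, s: False, m: False

  (((NOT r AND h) IMPLIES h) AND ((NOT g AND s) IMPLIES NOT m)) OR (NOT (NOT m) OR (g AND (m OR NOT m))) = True
    ((NOT r AND h) IMPLIES h) AND ((NOT g AND s) IMPLIES NOT m) = True
      (NOT r AND h) IMPLIES h = True
        NOT r AND h = False
          NOT r = False
      (NOT g AND s) IMPLIES NOT m = True
        NOT g AND s = False
          NOT g = False
        NOT m = True
    NOT (NOT m) OR (g AND (m OR NOT m)) = True
      NOT (NOT m) = False
        NOT m = True
      g AND (m OR NOT m) = True
        m OR NOT m = True
          NOT m = True
  NOT ((s AND r)) AND ((NOT r OR h) AND NOT (NOT r)) = True
    NOT ((s AND r)) = True
      s AND r = False
    (NOT r OR h) AND NOT (NOT r) = True
      NOT r OR h = True
        NOT r = False
      NOT (NOT r) = True
        NOT r = False
Both conjuncts True, so the formula holds.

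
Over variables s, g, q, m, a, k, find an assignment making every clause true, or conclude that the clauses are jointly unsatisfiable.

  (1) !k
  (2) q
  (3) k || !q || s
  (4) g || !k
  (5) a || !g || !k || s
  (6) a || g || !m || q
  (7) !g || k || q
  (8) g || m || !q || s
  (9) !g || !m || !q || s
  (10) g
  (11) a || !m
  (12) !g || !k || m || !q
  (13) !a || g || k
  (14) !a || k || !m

Unit clause (!k) forces k = False.
Unit clause (q) forces q = True.
In (k || !q || s) only s is left, so s = True.
Unit clause (g) forces g = True.
Try m = True:
  (a || !m) forces a = True.
  clause (!a || k || !m) is falsified — backtrack.
So m = False.
Set a = True.
All clauses satisfied.

s = True, g = True, q = True, m = False, a = True, k = False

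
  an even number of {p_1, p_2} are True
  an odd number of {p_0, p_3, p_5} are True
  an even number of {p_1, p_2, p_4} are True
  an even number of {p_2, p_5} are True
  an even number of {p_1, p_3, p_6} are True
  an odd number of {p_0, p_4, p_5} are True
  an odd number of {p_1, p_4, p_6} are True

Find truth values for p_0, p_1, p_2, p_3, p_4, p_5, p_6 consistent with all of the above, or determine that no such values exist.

UNSATISFIABLE

Adding constraints 2, 5, 6, 7 mod 2: every variable appears an even number of times on the left, so the left side is 0.
But the right sides sum to 1 (mod 2). 0 ≠ 1 — the system is inconsistent.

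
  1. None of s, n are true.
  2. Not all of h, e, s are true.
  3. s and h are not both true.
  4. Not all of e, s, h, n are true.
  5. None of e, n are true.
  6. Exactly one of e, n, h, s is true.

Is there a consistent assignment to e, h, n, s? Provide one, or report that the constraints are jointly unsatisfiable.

e = False, h = True, n = False, s = False

  (1) {s, n}: 0 true — none ✓
  (2) {h, e, s}: 1/3 true — not all ✓
  (3) s=F, h=T — not both ✓
  (4) {e, s, h, n}: 1/4 true — not all ✓
  (5) {e, n}: 0 true — none ✓
  (6) {e, n, h, s}: 1 true — exactly one ✓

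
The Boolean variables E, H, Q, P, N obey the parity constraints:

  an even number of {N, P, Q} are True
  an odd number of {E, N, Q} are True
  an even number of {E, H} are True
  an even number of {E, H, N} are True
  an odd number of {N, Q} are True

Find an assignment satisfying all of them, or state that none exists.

E: False; H: False; Q: True; P: True; N: False

{N, P, Q}: 2 true → even ✓
{E, N, Q}: 1 true → odd ✓
{E, H}: 0 true → even ✓
{E, H, N}: 0 true → even ✓
{N, Q}: 1 true → odd ✓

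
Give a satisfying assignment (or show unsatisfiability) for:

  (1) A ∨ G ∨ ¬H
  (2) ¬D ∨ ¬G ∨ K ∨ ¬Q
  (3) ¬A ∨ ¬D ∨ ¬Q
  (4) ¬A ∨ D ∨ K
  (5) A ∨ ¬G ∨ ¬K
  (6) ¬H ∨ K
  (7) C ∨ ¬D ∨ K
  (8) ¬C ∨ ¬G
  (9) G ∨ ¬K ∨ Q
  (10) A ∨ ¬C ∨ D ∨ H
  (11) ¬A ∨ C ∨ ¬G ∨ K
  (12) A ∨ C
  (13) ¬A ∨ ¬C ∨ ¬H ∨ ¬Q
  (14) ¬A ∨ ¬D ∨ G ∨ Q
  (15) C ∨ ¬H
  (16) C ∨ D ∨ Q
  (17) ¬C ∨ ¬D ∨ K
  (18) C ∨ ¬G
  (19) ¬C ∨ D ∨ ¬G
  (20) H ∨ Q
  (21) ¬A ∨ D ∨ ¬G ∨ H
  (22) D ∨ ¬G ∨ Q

Set C = False.
  then (A ∨ C) forces A = True.
  then (C ∨ ¬H) forces H = False.
  then (C ∨ ¬G) forces G = False.
  then (H ∨ Q) forces Q = True.
  then (¬A ∨ ¬D ∨ ¬Q) forces D = False.
  then (¬A ∨ D ∨ K) forces K = True.
All clauses satisfied.

C: False; D: False; A: True; H: False; G: False; K: True; Q: True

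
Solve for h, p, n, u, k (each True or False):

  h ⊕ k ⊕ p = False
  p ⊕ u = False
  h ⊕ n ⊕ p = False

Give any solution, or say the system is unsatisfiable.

h: False, p: True, n: True, u: True, k: True

h ⊕ k ⊕ p = F ⊕ T ⊕ T = False ✓
p ⊕ u = T ⊕ T = False ✓
h ⊕ n ⊕ p = F ⊕ T ⊕ T = False ✓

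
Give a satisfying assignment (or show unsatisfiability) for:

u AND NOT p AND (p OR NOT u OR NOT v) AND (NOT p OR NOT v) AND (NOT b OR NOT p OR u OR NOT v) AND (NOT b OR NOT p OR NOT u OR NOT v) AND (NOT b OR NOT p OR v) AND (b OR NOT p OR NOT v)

Unit clause (u) forces u = True.
Unit clause (NOT p) forces p = False.
In (p OR NOT u OR NOT v) only NOT v is left, so v = False.
Set b = False.
Check each clause:
  (u): u holds.
  (NOT p): NOT p holds.
  (p OR NOT u OR NOT v): NOT v holds.
  (NOT p OR NOT v): NOT p holds.
  (NOT b OR NOT p OR u OR NOT v): NOT b holds.
  (NOT b OR NOT p OR NOT u OR NOT v): NOT b holds.
  (NOT b OR NOT p OR v): NOT b holds.
  (b OR NOT p OR NOT v): NOT p holds.
All clauses satisfied.

b = False; u = True; v = False; p = False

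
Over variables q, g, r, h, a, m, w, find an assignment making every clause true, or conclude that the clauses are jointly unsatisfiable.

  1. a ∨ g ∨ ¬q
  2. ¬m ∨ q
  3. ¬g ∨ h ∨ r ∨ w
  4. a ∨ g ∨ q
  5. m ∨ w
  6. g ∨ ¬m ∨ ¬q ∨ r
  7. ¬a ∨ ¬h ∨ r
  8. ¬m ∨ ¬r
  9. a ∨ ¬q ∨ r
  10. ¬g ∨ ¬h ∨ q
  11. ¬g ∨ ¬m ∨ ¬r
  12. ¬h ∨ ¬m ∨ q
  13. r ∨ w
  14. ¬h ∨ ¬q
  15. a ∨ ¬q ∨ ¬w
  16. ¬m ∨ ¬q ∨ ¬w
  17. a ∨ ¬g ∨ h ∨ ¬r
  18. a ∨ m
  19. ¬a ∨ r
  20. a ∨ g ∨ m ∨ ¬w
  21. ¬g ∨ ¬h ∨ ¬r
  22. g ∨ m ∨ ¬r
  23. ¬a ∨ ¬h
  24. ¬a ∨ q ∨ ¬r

Try q = False:
  (¬m ∨ q) forces m = False.
  (m ∨ w) forces w = True.
  (a ∨ m) forces a = True.
  (¬a ∨ r) forces r = True.
  clause (¬a ∨ q ∨ ¬r) is falsified — backtrack.
So q = True.
  then (¬h ∨ ¬q) forces h = False.
Set g = True.
Try r = False:
  (¬g ∨ h ∨ r ∨ w) forces w = True.
  (a ∨ ¬q ∨ r) forces a = True.
  clause (¬a ∨ r) is falsified — backtrack.
So r = True.
  then (¬m ∨ ¬r) forces m = False.
  then (a ∨ ¬g ∨ h ∨ ¬r) forces a = True.
  then (m ∨ w) forces w = True.
All clauses satisfied.

q = True, g = True, r = True, h = False, a = True, m = False, w = True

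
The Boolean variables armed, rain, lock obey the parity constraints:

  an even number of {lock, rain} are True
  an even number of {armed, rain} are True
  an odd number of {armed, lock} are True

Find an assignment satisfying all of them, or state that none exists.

The formula is unsatisfiable.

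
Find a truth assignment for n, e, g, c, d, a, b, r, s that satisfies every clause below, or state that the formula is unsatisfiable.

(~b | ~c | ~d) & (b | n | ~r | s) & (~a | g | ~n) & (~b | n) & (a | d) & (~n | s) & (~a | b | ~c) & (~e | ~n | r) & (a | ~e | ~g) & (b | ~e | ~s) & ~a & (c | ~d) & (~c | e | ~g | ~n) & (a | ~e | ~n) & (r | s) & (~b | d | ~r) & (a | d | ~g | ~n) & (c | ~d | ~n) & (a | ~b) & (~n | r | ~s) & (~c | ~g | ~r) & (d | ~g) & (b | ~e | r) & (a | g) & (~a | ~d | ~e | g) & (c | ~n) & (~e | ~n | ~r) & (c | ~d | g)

n = False, e = False, g = True, c = True, d = True, a = False, b = False, r = False, s = True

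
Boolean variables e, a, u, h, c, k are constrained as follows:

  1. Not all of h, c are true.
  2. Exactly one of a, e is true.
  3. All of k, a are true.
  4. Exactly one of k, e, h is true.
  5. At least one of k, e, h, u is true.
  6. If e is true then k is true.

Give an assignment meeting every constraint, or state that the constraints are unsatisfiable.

e = False, a = True, u = False, h = False, c = False, k = True

  (1) {h, c}: 0/2 true — not all ✓
  (2) {a, e}: 1 true — exactly one ✓
  (3) {k, a}: all 2 true ✓
  (4) {k, e, h}: 1 true — exactly one ✓
  (5) {k, e, h, u}: 1 true — at least one ✓
  (6) e=F ⇒ k: vacuous ✓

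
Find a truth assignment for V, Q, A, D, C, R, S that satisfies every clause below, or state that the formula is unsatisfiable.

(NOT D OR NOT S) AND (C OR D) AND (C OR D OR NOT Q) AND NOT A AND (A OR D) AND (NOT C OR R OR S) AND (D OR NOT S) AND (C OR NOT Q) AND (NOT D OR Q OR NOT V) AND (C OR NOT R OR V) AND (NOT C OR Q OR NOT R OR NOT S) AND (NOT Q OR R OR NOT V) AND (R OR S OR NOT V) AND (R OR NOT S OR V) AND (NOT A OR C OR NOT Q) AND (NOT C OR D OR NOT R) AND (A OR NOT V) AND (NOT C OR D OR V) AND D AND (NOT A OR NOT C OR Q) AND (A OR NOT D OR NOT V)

V = False, Q = False, A = False, D = True, C = True, R = True, S = False

Unit clause (NOT A) forces A = False.
In (A OR D) only D is left, so D = True.
In (A OR NOT V) only NOT V is left, so V = False.
In (NOT D OR NOT S) only NOT S is left, so S = False.
Set Q = False.
Set C = True.
  then (NOT C OR R OR S) forces R = True.
All clauses satisfied.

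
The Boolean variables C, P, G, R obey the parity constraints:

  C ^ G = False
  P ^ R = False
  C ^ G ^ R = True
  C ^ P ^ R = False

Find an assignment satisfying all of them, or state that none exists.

C = False; P = True; G = False; R = True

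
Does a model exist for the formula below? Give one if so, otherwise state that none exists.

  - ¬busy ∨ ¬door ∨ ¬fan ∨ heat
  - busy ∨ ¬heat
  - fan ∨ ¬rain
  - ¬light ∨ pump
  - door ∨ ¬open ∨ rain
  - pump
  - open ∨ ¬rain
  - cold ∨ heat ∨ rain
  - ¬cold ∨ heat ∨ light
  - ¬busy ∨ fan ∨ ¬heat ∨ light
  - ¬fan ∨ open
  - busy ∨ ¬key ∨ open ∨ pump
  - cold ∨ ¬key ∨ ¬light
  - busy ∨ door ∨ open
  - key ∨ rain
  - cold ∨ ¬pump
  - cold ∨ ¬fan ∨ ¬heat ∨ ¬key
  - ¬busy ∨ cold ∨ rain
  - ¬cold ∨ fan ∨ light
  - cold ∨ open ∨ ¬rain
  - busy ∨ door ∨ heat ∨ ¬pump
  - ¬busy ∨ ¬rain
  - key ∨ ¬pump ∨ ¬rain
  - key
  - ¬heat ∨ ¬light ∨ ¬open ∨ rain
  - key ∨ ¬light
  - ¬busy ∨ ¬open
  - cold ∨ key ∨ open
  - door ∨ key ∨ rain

pump = True; fan = True; light = True; cold = True; door = True; open = True; key = True; busy = False; rain = True; heat = False

Unit clause (pump) forces pump = True.
In (cold ∨ ¬pump) only cold is left, so cold = True.
Unit clause (key) forces key = True.
Set fan = True.
  then (¬fan ∨ open) forces open = True.
  then (¬busy ∨ ¬open) forces busy = False.
  then (busy ∨ ¬heat) forces heat = False.
  then (¬cold ∨ heat ∨ light) forces light = True.
  then (busy ∨ door ∨ heat ∨ ¬pump) forces door = True.
Set rain = True.
All clauses satisfied.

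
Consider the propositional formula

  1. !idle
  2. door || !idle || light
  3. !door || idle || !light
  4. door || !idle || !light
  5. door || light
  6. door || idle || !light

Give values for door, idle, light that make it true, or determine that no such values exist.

Unit clause (!idle) forces idle = False.
Try door = False:
  (door || light) forces light = True.
  clause (door || idle || !light) is falsified — backtrack.
So door = True.
  then (!door || idle || !light) forces light = False.
Check each clause:
  (!idle): !idle holds.
  (door || !idle || light): door holds.
  (!door || idle || !light): !light holds.
  (door || !idle || !light): door holds.
  (door || light): door holds.
  (door || idle || !light): door holds.
All clauses satisfied.

door = True; idle = False; light = False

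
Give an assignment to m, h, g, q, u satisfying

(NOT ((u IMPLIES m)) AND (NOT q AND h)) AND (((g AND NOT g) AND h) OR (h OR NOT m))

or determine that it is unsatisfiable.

m=F, h=T, g=T, q=F, u=T

  NOT ((u IMPLIES m)) AND (NOT q AND h) = True
    NOT ((u IMPLIES m)) = True
      u IMPLIES m = False
    NOT q AND h = True
      NOT q = True
  ((g AND NOT g) AND h) OR (h OR NOT m) = True
    (g AND NOT g) AND h = False
      g AND NOT g = False
        NOT g = False
    h OR NOT m = True
      NOT m = True
Both conjuncts True, so the formula holds.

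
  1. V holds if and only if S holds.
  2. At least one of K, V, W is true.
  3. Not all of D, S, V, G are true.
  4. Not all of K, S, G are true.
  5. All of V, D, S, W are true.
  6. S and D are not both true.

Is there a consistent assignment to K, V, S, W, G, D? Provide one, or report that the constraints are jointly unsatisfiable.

Case V = True:
  (1) with V=T forces S = True.
  (5) forces D = True.
  Constraint (6) is violated (S=T, D=T) — contradiction.
Case V = False:
  Constraint (5) is violated (V=F) — contradiction.
Both cases fail — unsatisfiable.

Unsatisfiable — no assignment works.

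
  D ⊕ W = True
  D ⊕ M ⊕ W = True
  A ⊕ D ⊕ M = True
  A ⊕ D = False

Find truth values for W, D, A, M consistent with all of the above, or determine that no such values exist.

Adding constraints 1, 2, 3, 4 mod 2: every variable appears an even number of times on the left, so the left side is 0.
But the right sides sum to 1 (mod 2). 0 ≠ 1 — the system is inconsistent.

Unsatisfiable — no assignment works.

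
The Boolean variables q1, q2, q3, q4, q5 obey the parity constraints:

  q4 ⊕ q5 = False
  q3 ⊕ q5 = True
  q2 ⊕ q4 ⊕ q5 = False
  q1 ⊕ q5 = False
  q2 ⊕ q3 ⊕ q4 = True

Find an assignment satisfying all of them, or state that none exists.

q1=T, q2=F, q3=F, q4=T, q5=T

q4 ⊕ q5 = T ⊕ T = False ✓
q3 ⊕ q5 = F ⊕ T = True ✓
q2 ⊕ q4 ⊕ q5 = F ⊕ T ⊕ T = False ✓
q1 ⊕ q5 = T ⊕ T = False ✓
q2 ⊕ q3 ⊕ q4 = F ⊕ F ⊕ T = True ✓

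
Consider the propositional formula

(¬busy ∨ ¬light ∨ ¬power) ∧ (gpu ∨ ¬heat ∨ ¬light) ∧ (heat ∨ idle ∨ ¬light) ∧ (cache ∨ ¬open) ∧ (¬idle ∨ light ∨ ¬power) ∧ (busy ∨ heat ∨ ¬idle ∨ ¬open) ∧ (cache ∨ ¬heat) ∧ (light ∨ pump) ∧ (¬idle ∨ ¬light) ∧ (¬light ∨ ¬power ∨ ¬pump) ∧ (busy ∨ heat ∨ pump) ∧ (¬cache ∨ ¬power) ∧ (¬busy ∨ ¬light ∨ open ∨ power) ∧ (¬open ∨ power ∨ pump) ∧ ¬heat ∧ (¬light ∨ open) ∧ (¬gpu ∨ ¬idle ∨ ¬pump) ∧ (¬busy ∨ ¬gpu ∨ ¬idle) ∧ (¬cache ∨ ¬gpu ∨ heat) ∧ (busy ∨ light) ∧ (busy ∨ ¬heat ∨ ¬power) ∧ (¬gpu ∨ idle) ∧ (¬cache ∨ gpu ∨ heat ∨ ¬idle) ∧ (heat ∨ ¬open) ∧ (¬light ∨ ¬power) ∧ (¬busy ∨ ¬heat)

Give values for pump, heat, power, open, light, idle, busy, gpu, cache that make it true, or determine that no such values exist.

Unit clause (¬heat) forces heat = False.
In (heat ∨ ¬open) only ¬open is left, so open = False.
In (¬light ∨ open) only ¬light is left, so light = False.
In (busy ∨ light) only busy is left, so busy = True.
In (light ∨ pump) only pump is left, so pump = True.
Set power = False.
Set idle = True.
  then (¬gpu ∨ ¬idle ∨ ¬pump) forces gpu = False.
  then (¬cache ∨ gpu ∨ heat ∨ ¬idle) forces cache = False.
All clauses satisfied.

pump: True, heat: False, power: False, open: False, light: False, idle: True, busy: True, gpu: False, cache: False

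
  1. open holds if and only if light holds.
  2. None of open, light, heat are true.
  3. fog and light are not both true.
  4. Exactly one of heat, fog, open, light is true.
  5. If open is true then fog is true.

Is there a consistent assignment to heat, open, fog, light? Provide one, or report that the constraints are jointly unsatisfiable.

heat=F, open=F, fog=T, light=F

  (1) open=F, light=F — same ✓
  (2) {open, light, heat}: 0 true — none ✓
  (3) fog=T, light=F — not both ✓
  (4) {heat, fog, open, light}: 1 true — exactly one ✓
  (5) open=F ⇒ fog: vacuous ✓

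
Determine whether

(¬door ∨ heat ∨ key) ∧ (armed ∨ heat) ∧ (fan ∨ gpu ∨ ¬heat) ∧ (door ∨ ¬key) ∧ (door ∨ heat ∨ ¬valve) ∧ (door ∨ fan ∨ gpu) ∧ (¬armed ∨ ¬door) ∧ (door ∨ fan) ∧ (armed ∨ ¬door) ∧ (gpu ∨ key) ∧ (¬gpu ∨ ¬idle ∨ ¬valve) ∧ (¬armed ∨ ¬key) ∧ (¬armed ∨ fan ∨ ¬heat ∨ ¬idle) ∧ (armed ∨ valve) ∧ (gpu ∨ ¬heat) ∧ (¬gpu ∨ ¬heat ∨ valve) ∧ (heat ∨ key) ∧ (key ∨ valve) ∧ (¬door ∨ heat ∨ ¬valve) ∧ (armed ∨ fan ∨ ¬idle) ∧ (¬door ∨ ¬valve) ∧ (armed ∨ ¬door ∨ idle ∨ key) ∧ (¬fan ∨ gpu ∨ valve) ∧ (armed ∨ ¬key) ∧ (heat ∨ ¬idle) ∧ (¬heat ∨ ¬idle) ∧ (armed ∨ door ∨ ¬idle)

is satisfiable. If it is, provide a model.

Set heat = True.
  then (gpu ∨ ¬heat) forces gpu = True.
  then (¬gpu ∨ ¬heat ∨ valve) forces valve = True.
  then (¬door ∨ ¬valve) forces door = False.
  then (¬heat ∨ ¬idle) forces idle = False.
  then (door ∨ ¬key) forces key = False.
  then (door ∨ fan) forces fan = True.
Set armed = False.
All clauses satisfied.

heat = True, idle = False, door = False, fan = True, gpu = True, key = False, armed = False, valve = True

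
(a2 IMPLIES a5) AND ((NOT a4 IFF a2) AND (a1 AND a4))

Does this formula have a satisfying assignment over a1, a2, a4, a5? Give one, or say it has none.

a1 = True, a2 = False, a4 = True, a5 = False

  a2 IMPLIES a5 = True
  (NOT a4 IFF a2) AND (a1 AND a4) = True
    NOT a4 IFF a2 = True
      NOT a4 = False
    a1 AND a4 = True
Both conjuncts True, so the formula holds.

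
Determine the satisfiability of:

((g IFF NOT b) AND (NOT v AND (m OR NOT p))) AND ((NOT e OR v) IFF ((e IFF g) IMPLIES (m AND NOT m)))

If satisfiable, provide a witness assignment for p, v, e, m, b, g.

p: False; v: False; e: False; m: False; b: False; g: True

  (g IFF NOT b) AND (NOT v AND (m OR NOT p)) = True
    g IFF NOT b = True
      NOT b = True
    NOT v AND (m OR NOT p) = True
      NOT v = True
      m OR NOT p = True
        NOT p = True
  (NOT e OR v) IFF ((e IFF g) IMPLIES (m AND NOT m)) = True
    NOT e OR v = True
      NOT e = True
    (e IFF g) IMPLIES (m AND NOT m) = True
      e IFF g = False
      m AND NOT m = False
        NOT m = True
Both conjuncts True, so the formula holds.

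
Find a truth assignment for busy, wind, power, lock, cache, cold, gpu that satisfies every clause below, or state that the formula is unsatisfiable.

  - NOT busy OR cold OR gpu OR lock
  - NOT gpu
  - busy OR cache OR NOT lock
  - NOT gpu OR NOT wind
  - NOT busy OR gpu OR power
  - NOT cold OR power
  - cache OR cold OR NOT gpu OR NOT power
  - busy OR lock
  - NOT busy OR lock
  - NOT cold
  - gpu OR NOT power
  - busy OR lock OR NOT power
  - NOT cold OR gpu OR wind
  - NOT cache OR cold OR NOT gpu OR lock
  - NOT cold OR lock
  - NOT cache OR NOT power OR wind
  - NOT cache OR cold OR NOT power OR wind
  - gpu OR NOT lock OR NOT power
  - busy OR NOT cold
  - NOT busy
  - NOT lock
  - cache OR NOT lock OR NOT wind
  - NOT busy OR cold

No satisfying assignment exists.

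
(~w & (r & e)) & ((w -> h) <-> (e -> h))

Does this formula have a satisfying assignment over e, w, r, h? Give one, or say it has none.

e = True; w = False; r = True; h = True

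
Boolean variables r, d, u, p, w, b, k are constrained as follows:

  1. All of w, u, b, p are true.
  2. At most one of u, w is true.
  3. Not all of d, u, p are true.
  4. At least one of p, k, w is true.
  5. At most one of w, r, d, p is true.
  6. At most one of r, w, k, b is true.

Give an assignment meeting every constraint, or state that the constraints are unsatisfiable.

The formula is unsatisfiable.

Case u = True:
  (1) forces w = True.
  Constraint (2) is violated (u=T, w=T) — contradiction.
Case u = False:
  Constraint (1) is violated (u=F) — contradiction.
Both cases fail — unsatisfiable.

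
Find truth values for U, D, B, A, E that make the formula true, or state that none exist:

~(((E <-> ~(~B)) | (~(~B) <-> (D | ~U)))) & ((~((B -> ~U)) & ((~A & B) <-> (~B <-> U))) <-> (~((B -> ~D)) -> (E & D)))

U: True, D: False, B: True, A: True, E: False

  ~(((E <-> ~(~B)) | (~(~B) <-> (D | ~U)))) = True
    (E <-> ~(~B)) | (~(~B) <-> (D | ~U)) = False
      E <-> ~(~B) = False
        ~(~B) = True
          ~B = False
      ~(~B) <-> (D | ~U) = False
        ~(~B) = True
          ~B = False
        D | ~U = False
          ~U = False
  (~((B -> ~U)) & ((~A & B) <-> (~B <-> U))) <-> (~((B -> ~D)) -> (E & D)) = True
    ~((B -> ~U)) & ((~A & B) <-> (~B <-> U)) = True
      ~((B -> ~U)) = True
        B -> ~U = False
          ~U = False
      (~A & B) <-> (~B <-> U) = True
        ~A & B = False
          ~A = False
        ~B <-> U = False
          ~B = False
    ~((B -> ~D)) -> (E & D) = True
      ~((B -> ~D)) = False
        B -> ~D = True
          ~D = True
      E & D = False
Both conjuncts True, so the formula holds.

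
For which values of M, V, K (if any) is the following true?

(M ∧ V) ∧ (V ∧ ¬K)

M = True, V = True, K = False

  M ∧ V = True
  V ∧ ¬K = True
    ¬K = True
Both conjuncts True, so the formula holds.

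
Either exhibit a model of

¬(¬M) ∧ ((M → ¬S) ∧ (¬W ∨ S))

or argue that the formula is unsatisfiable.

S: False, M: True, W: False

  ¬(¬M) = True
    ¬M = False
  (M → ¬S) ∧ (¬W ∨ S) = True
    M → ¬S = True
      ¬S = True
    ¬W ∨ S = True
      ¬W = True
Both conjuncts True, so the formula holds.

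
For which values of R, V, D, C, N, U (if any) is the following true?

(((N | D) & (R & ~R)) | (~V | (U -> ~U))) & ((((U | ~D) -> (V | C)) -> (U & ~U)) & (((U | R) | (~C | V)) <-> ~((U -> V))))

R=F; V=F; D=F; C=F; N=T; U=T

  ((N | D) & (R & ~R)) | (~V | (U -> ~U)) = True
    (N | D) & (R & ~R) = False
      N | D = True
      R & ~R = False
        ~R = True
    ~V | (U -> ~U) = True
      ~V = True
      U -> ~U = False
        ~U = False
  (((U | ~D) -> (V | C)) -> (U & ~U)) & (((U | R) | (~C | V)) <-> ~((U -> V))) = True
    ((U | ~D) -> (V | C)) -> (U & ~U) = True
      (U | ~D) -> (V | C) = False
        U | ~D = True
          ~D = True
        V | C = False
      U & ~U = False
        ~U = False
    ((U | R) | (~C | V)) <-> ~((U -> V)) = True
      (U | R) | (~C | V) = True
        U | R = True
        ~C | V = True
          ~C = True
      ~((U -> V)) = True
        U -> V = False
Both conjuncts True, so the formula holds.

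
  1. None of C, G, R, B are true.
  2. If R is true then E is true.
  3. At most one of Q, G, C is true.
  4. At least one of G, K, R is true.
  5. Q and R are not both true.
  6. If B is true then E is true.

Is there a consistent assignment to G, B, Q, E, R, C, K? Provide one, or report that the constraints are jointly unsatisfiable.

G = False, B = False, Q = True, E = False, R = False, C = False, K = True

  (1) {C, G, R, B}: 0 true — none ✓
  (2) R=F ⇒ E: vacuous ✓
  (3) {Q, G, C}: 1 true — at most one ✓
  (4) {G, K, R}: 1 true — at least one ✓
  (5) Q=T, R=F — not both ✓
  (6) B=F ⇒ E: vacuous ✓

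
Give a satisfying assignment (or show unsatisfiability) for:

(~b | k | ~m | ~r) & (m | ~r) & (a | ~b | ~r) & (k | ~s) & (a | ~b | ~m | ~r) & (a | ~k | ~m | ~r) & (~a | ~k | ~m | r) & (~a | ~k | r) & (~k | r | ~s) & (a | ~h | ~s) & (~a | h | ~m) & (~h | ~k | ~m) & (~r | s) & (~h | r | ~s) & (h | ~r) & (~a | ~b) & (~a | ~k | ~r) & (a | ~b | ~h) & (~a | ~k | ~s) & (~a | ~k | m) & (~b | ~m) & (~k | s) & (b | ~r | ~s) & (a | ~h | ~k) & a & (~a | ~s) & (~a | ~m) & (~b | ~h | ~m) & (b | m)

No satisfying assignment exists.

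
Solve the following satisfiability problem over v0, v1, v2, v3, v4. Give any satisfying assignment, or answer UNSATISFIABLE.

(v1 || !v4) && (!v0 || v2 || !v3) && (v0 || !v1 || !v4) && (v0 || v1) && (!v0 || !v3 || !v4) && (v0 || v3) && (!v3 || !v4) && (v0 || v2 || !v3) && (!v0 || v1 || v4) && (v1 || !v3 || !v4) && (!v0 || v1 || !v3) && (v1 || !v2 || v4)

Set v0 = False.
  then (v0 || v1) forces v1 = True.
  then (v0 || v3) forces v3 = True.
  then (!v3 || !v4) forces v4 = False.
  then (v0 || v2 || !v3) forces v2 = True.
All clauses satisfied.

v0=F; v1=T; v2=T; v3=T; v4=F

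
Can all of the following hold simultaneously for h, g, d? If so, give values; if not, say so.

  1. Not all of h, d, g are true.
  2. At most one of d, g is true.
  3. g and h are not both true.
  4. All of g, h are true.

No satisfying assignment exists.

Case h = True:
  (3) with h=T forces g = False.
  Constraint (4) is violated (g=F) — contradiction.
Case h = False:
  Constraint (4) is violated (h=F) — contradiction.
Both cases fail — unsatisfiable.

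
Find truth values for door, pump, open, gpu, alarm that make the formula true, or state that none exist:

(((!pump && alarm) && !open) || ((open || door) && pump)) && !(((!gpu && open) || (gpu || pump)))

door = True, pump = False, open = False, gpu = False, alarm = True

  ((!pump && alarm) && !open) || ((open || door) && pump) = True
    (!pump && alarm) && !open = True
      !pump && alarm = True
        !pump = True
      !open = True
    (open || door) && pump = False
      open || door = True
  !(((!gpu && open) || (gpu || pump))) = True
    (!gpu && open) || (gpu || pump) = False
      !gpu && open = False
        !gpu = True
      gpu || pump = False
Both conjuncts True, so the formula holds.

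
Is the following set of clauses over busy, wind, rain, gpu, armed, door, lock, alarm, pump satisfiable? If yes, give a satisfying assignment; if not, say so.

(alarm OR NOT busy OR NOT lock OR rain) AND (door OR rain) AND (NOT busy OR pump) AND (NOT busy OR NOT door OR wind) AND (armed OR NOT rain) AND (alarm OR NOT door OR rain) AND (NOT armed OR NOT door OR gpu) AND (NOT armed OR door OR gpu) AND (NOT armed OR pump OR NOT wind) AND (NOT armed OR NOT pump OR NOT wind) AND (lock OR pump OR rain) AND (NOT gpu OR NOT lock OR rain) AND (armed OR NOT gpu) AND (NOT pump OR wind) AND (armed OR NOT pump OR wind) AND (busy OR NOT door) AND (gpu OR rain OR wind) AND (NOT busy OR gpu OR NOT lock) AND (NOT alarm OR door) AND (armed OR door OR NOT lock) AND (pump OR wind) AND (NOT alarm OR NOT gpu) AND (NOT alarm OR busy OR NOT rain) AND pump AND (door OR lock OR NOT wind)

busy = True, wind = True, rain = False, gpu = False, armed = False, door = True, lock = False, alarm = True, pump = True

Unit clause (pump) forces pump = True.
In (NOT pump OR wind) only wind is left, so wind = True.
In (NOT armed OR NOT pump OR NOT wind) only NOT armed is left, so armed = False.
In (armed OR NOT gpu) only NOT gpu is left, so gpu = False.
In (armed OR NOT rain) only NOT rain is left, so rain = False.
In (door OR rain) only door is left, so door = True.
In (alarm OR NOT door OR rain) only alarm is left, so alarm = True.
In (busy OR NOT door) only busy is left, so busy = True.
In (NOT busy OR gpu OR NOT lock) only NOT lock is left, so lock = False.
All clauses satisfied.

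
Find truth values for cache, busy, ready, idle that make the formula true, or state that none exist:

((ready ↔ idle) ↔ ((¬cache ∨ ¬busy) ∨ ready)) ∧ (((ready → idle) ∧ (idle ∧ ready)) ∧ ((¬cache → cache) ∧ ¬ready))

Unsatisfiable

Case ready = True: the conjunct ¬ready is False.
Case ready = False: the conjunct ready is False.
Both cases fail — unsatisfiable.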